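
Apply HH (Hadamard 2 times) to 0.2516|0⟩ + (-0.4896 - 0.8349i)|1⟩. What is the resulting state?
0.2516|0⟩ + (-0.4896 - 0.8349i)|1⟩

H² = I, so an even number of Hadamards cancels: H^2 = I and the state is unchanged.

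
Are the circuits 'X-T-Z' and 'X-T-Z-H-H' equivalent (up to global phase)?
Yes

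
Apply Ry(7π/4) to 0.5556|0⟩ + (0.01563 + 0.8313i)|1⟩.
(-0.5193 - 0.3181i)|0⟩ + (0.1982 - 0.768i)|1⟩

Ry(7π/4) = [[cos(θ/2), −sin(θ/2)], [sin(θ/2), cos(θ/2)]]; θ = 7π/4, cos(θ/2) ≈ -0.92388, sin(θ/2) ≈ 0.382683.
With a = amp(|0⟩) = 0.5556 and b = amp(|1⟩) = (0.01563 + 0.8313i):
new amp(|0⟩) = (-0.92388)·a + (-0.382683)·b = (-0.5193 - 0.3181i)
new amp(|1⟩) = (0.382683)·a + (-0.92388)·b = (0.1982 - 0.768i)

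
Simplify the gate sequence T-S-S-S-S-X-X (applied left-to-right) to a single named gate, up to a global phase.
T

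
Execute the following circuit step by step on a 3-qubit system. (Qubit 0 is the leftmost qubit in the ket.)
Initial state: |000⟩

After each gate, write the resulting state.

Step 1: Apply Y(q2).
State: i|001⟩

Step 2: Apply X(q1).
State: i|011⟩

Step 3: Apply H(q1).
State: (1/√2)i|001⟩ - (1/√2)i|011⟩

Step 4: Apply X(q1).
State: -(1/√2)i|001⟩ + (1/√2)i|011⟩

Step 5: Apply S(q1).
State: -(1/√2)i|001⟩ - 1/√2|011⟩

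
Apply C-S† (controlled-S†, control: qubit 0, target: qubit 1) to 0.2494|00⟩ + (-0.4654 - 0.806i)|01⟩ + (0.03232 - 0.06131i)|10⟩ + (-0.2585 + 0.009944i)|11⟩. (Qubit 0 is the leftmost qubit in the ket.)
0.2494|00⟩ + (-0.4654 - 0.806i)|01⟩ + (0.03232 - 0.06131i)|10⟩ + (0.009944 + 0.2585i)|11⟩

C-S† leaves the control-|0⟩ kets |00⟩, |01⟩ unchanged and applies S† to qubit 1 on the control-|1⟩ pair (|10⟩, |11⟩).
S† = [[1, 0], [0, -i]].
With a = amp(|10⟩) = (0.03232 - 0.06131i) and b = amp(|11⟩) = (-0.2585 + 0.009944i):
new amp(|10⟩) = (1)·a = (0.03232 - 0.06131i)
new amp(|11⟩) = (-i)·b = (0.009944 + 0.2585i)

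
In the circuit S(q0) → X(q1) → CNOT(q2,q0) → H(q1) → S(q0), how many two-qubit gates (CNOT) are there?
1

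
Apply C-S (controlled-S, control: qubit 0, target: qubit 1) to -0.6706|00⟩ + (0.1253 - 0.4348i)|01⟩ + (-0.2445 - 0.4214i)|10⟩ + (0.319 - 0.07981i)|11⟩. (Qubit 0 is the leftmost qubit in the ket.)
-0.6706|00⟩ + (0.1253 - 0.4348i)|01⟩ + (-0.2445 - 0.4214i)|10⟩ + (0.07981 + 0.319i)|11⟩

C-S leaves the control-|0⟩ kets |00⟩, |01⟩ unchanged and applies S to qubit 1 on the control-|1⟩ pair (|10⟩, |11⟩).
S = [[1, 0], [0, i]].
With a = amp(|10⟩) = (-0.2445 - 0.4214i) and b = amp(|11⟩) = (0.319 - 0.07981i):
new amp(|10⟩) = (1)·a = (-0.2445 - 0.4214i)
new amp(|11⟩) = (i)·b = (0.07981 + 0.319i)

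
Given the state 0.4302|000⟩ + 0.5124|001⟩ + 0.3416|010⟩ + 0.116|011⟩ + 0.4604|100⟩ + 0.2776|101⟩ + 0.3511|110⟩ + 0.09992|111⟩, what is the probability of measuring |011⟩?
0.01346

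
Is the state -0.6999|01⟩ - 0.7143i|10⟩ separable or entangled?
Entangled

Writing the state as a|00⟩ + b|01⟩ + c|10⟩ + d|11⟩, it is a product state iff ad − bc = 0.
Here (a, b, c, d) = (0, -0.6999, -0.7143i, 0): ad − bc = (0)(0) − (-0.6999)(-0.7143i) = -0.4999i ≠ 0, so the state is entangled.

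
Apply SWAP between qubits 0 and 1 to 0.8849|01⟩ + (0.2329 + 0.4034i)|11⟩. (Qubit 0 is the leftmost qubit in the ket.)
0.8849|10⟩ + (0.2329 + 0.4034i)|11⟩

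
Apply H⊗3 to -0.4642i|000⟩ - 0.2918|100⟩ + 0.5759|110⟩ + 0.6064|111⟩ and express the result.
(0.3148 - 0.1641i)|000⟩ + (-0.114 - 0.1641i)|001⟩ + (-0.5212 - 0.1641i)|010⟩ + (-0.09238 - 0.1641i)|011⟩ + (-0.3148 - 0.1641i)|100⟩ + (0.114 - 0.1641i)|101⟩ + (0.5212 - 0.1641i)|110⟩ + (0.09238 - 0.1641i)|111⟩

H⊗3 gives amp(|y⟩) = (1/2√2) Σ_x (−1)^(x·y) amp(|x⟩), where x·y is the number of positions in which both x and y have a 1.
|000⟩: (-0.4642i - 0.2918 + 0.5759 + 0.6064)/(2√2) = (0.3148 - 0.1641i)
|001⟩: (-0.4642i - 0.2918 + 0.5759 - 0.6064)/(2√2) = (-0.114 - 0.1641i)
|010⟩: (-0.4642i - 0.2918 - 0.5759 - 0.6064)/(2√2) = (-0.5212 - 0.1641i)
|011⟩: (-0.4642i - 0.2918 - 0.5759 + 0.6064)/(2√2) = (-0.09238 - 0.1641i)
|100⟩: (-0.4642i + 0.2918 - 0.5759 - 0.6064)/(2√2) = (-0.3148 - 0.1641i)
|101⟩: (-0.4642i + 0.2918 - 0.5759 + 0.6064)/(2√2) = (0.114 - 0.1641i)
|110⟩: (-0.4642i + 0.2918 + 0.5759 + 0.6064)/(2√2) = (0.5212 - 0.1641i)
|111⟩: (-0.4642i + 0.2918 + 0.5759 - 0.6064)/(2√2) = (0.09238 - 0.1641i)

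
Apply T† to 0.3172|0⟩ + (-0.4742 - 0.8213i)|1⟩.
0.3172|0⟩ + (-0.9161 - 0.2454i)|1⟩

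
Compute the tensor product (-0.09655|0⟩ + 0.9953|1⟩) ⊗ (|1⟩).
-0.09655|01⟩ + 0.9953|11⟩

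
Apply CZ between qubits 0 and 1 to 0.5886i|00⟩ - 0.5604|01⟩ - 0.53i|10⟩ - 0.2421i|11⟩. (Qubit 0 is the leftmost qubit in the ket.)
0.5886i|00⟩ - 0.5604|01⟩ - 0.53i|10⟩ + 0.2421i|11⟩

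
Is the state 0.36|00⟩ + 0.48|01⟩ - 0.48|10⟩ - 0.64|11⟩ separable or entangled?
Separable

Writing the state as a|00⟩ + b|01⟩ + c|10⟩ + d|11⟩, it is a product state iff ad − bc = 0.
Here (a, b, c, d) = (0.36, 0.48, -0.48, -0.64): ad − bc = (0.36)(-0.64) − (0.48)(-0.48) = 0, so the state is separable.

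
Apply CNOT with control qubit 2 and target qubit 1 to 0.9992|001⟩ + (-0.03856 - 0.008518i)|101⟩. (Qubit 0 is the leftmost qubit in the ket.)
0.9992|011⟩ + (-0.03856 - 0.008518i)|111⟩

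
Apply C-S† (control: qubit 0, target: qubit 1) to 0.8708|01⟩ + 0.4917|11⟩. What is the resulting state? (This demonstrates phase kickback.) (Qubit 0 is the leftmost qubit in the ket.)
0.8708|01⟩ - 0.4917i|11⟩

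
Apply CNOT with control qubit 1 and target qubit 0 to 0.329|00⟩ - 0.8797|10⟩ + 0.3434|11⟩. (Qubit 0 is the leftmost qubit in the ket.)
0.329|00⟩ + 0.3434|01⟩ - 0.8797|10⟩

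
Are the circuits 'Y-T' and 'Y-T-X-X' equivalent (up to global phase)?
Yes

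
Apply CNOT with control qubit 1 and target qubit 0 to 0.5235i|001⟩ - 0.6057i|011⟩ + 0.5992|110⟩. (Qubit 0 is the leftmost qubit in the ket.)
0.5235i|001⟩ + 0.5992|010⟩ - 0.6057i|111⟩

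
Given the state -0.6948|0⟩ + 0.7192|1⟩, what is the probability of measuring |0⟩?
0.4827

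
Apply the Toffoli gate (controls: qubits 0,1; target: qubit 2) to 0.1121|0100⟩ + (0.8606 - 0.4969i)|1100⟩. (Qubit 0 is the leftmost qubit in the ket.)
0.1121|0100⟩ + (0.8606 - 0.4969i)|1110⟩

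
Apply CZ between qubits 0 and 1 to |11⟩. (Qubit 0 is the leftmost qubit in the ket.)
-|11⟩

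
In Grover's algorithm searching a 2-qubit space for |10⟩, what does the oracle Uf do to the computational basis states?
Uf|x⟩ = -|x⟩ if x = 10, else |x⟩ (phase flip on target)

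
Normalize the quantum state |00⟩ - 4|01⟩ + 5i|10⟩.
0.1543|00⟩ - 0.6172|01⟩ + 0.7715i|10⟩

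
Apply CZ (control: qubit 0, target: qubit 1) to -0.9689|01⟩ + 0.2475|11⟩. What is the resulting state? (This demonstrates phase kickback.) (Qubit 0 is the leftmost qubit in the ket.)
-0.9689|01⟩ - 0.2475|11⟩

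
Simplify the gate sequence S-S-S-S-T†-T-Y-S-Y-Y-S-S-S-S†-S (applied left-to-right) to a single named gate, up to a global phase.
Y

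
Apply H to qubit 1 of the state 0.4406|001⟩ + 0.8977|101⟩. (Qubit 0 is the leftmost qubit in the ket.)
0.3116|001⟩ + 0.3116|011⟩ + 0.6348|101⟩ + 0.6348|111⟩

H on qubit 1 mixes each pair of kets that differ only in qubit 1: amplitudes (a, b) of (|…0…⟩, |…1…⟩) become ((a + b)/√2, (a − b)/√2). Kets absent from the input have amplitude 0.
(|001⟩, |011⟩): (a, b) = (0.4406, 0) → (0.3116, 0.3116)
(|101⟩, |111⟩): (a, b) = (0.8977, 0) → (0.6348, 0.6348)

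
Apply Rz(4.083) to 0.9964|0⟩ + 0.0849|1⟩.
(-0.4519 - 0.888i)|0⟩ + (-0.0385 + 0.07567i)|1⟩

Rz(4.083) = [[e^(−iθ/2), 0], [0, e^(iθ/2)]] with e^(±iθ/2) = cos(θ/2) ± i·sin(θ/2); θ = 4.083, cos(θ/2) ≈ -0.453514, sin(θ/2) ≈ 0.891249.
With a = amp(|0⟩) = 0.9964 and b = amp(|1⟩) = 0.0849:
new amp(|0⟩) = (-0.453514 - 0.891249i)·a = (-0.4519 - 0.888i)
new amp(|1⟩) = (-0.453514 + 0.891249i)·b = (-0.0385 + 0.07567i)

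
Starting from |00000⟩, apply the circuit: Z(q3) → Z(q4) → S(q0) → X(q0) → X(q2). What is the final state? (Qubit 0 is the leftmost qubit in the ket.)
|10100⟩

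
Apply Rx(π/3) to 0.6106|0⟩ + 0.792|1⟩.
(0.5288 - 0.396i)|0⟩ + (0.6859 - 0.3053i)|1⟩

Rx(π/3) = [[cos(θ/2), −i·sin(θ/2)], [−i·sin(θ/2), cos(θ/2)]]; θ = π/3, cos(θ/2) ≈ 0.866025, sin(θ/2) ≈ 0.5.
With a = amp(|0⟩) = 0.6106 and b = amp(|1⟩) = 0.792:
new amp(|0⟩) = (0.866025)·a + (-0.5i)·b = (0.5288 - 0.396i)
new amp(|1⟩) = (-0.5i)·a + (0.866025)·b = (0.6859 - 0.3053i)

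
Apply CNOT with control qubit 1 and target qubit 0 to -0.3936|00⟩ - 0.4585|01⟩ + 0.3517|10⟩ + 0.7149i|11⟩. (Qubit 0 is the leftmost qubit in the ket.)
-0.3936|00⟩ + 0.7149i|01⟩ + 0.3517|10⟩ - 0.4585|11⟩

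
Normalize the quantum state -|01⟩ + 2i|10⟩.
-1/√5|01⟩ + 0.8944i|10⟩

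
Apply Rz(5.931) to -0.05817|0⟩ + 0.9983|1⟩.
(0.05727 + 0.01019i)|0⟩ + (-0.9829 + 0.1749i)|1⟩

Rz(5.931) = [[e^(−iθ/2), 0], [0, e^(iθ/2)]] with e^(±iθ/2) = cos(θ/2) ± i·sin(θ/2); θ = 5.931, cos(θ/2) ≈ -0.984536, sin(θ/2) ≈ 0.175184.
With a = amp(|0⟩) = -0.05817 and b = amp(|1⟩) = 0.9983:
new amp(|0⟩) = (-0.984536 - 0.175184i)·a = (0.05727 + 0.01019i)
new amp(|1⟩) = (-0.984536 + 0.175184i)·b = (-0.9829 + 0.1749i)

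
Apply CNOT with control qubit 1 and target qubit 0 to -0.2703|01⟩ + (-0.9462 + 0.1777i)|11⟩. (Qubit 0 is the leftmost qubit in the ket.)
(-0.9462 + 0.1777i)|01⟩ - 0.2703|11⟩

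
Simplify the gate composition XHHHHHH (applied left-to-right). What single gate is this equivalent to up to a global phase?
X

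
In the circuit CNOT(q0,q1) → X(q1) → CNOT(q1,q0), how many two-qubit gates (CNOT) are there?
2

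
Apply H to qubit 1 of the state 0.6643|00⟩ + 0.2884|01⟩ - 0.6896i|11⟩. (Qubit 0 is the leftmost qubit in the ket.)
0.6737|00⟩ + 0.2658|01⟩ - 0.4876i|10⟩ + 0.4876i|11⟩

H on qubit 1 mixes each pair of kets that differ only in qubit 1: amplitudes (a, b) of (|…0…⟩, |…1…⟩) become ((a + b)/√2, (a − b)/√2). Kets absent from the input have amplitude 0.
(|00⟩, |01⟩): (a, b) = (0.6643, 0.2884) → (0.6737, 0.2658)
(|10⟩, |11⟩): (a, b) = (0, -0.6896i) → (-0.4876i, 0.4876i)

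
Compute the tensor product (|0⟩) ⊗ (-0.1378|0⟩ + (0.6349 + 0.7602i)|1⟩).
-0.1378|00⟩ + (0.6349 + 0.7602i)|01⟩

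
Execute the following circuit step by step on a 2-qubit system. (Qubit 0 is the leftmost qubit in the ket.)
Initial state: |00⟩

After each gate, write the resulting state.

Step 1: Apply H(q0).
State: 1/√2|00⟩ + 1/√2|10⟩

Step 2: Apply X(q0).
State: 1/√2|00⟩ + 1/√2|10⟩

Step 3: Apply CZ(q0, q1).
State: 1/√2|00⟩ + 1/√2|10⟩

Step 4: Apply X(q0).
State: 1/√2|00⟩ + 1/√2|10⟩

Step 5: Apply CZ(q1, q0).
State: 1/√2|00⟩ + 1/√2|10⟩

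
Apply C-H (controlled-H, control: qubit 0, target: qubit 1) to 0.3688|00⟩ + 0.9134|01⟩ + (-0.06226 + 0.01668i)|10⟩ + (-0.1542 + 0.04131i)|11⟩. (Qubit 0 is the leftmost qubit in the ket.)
0.3688|00⟩ + 0.9134|01⟩ + (-0.1531 + 0.04101i)|10⟩ + (0.06501 - 0.01742i)|11⟩

C-H leaves the control-|0⟩ kets |00⟩, |01⟩ unchanged and applies H to qubit 1 on the control-|1⟩ pair (|10⟩, |11⟩).
H = [[1/√2, 1/√2], [1/√2, -1/√2]].
With a = amp(|10⟩) = (-0.06226 + 0.01668i) and b = amp(|11⟩) = (-0.1542 + 0.04131i):
new amp(|10⟩) = (1/√2)·a + (1/√2)·b = (-0.1531 + 0.04101i)
new amp(|11⟩) = (1/√2)·a + (-1/√2)·b = (0.06501 - 0.01742i)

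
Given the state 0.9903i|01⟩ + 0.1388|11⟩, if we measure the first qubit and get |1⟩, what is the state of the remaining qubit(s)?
|1⟩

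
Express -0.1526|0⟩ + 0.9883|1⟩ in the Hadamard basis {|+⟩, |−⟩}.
0.5909|+⟩ - 0.8067|−⟩

With |ψ⟩ = α|0⟩ + β|1⟩, the Hadamard-basis coefficients are ⟨+|ψ⟩ = (α + β)/√2 and ⟨−|ψ⟩ = (α − β)/√2.
Here α = -0.1526, β = 0.9883: (α + β)/√2 = 0.5909, (α − β)/√2 = -0.8067.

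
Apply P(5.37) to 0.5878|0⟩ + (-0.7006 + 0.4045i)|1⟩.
0.5878|0⟩ + (-0.1081 + 0.8017i)|1⟩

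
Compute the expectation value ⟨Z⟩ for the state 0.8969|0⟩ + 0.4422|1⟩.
0.6089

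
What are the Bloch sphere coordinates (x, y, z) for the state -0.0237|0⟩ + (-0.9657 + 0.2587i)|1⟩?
(0.04577, -0.01226, -0.9989)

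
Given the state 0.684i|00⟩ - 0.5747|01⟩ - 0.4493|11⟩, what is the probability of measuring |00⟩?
0.4679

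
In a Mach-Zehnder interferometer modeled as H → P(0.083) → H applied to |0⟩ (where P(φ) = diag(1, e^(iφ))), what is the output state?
(0.9983 + 0.04145i)|0⟩ + (0.001721 - 0.04145i)|1⟩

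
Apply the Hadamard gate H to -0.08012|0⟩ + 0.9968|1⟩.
0.6482|0⟩ - 0.7615|1⟩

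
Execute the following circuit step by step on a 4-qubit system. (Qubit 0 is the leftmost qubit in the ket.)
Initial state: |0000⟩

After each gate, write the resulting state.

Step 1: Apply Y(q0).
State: i|1000⟩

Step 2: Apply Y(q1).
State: -|1100⟩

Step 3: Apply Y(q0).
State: i|0100⟩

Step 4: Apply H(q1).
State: (1/√2)i|0000⟩ - (1/√2)i|0100⟩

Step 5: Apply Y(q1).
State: -1/√2|0000⟩ - 1/√2|0100⟩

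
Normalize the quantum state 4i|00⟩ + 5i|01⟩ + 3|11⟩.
0.5657i|00⟩ + (1/√2)i|01⟩ + 0.4243|11⟩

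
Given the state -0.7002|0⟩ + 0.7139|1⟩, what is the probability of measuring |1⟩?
0.5097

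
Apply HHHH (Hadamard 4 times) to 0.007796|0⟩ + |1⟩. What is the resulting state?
0.007796|0⟩ + |1⟩

H² = I, so an even number of Hadamards cancels: H^4 = I and the state is unchanged.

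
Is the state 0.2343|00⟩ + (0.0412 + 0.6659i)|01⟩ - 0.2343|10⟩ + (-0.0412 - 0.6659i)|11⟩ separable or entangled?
Separable

Writing the state as a|00⟩ + b|01⟩ + c|10⟩ + d|11⟩, it is a product state iff ad − bc = 0.
Here (a, b, c, d) = (0.2343, (0.0412 + 0.6659i), -0.2343, (-0.0412 - 0.6659i)): ad − bc = (0.2343)(-0.0412 - 0.6659i) − (0.0412 + 0.6659i)(-0.2343) = 0, so the state is separable.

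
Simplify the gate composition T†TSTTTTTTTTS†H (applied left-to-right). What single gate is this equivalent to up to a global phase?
H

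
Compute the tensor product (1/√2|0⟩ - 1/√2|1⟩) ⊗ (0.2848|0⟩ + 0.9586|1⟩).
0.2014|00⟩ + 0.6778|01⟩ - 0.2014|10⟩ - 0.6778|11⟩

amp(|b₁b₂…⟩) = product of the factor amplitudes for bits b₁, b₂, …; only kets whose every factor amplitude is nonzero survive.
|00⟩: (1/√2)(0.2848) = 0.2014
|01⟩: (1/√2)(0.9586) = 0.6778
|10⟩: (-1/√2)(0.2848) = -0.2014
|11⟩: (-1/√2)(0.9586) = -0.6778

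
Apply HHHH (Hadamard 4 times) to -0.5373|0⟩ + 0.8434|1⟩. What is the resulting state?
-0.5373|0⟩ + 0.8434|1⟩

H² = I, so an even number of Hadamards cancels: H^4 = I and the state is unchanged.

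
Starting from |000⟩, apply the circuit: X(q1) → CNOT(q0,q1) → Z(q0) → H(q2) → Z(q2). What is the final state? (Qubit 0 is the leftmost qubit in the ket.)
1/√2|010⟩ - 1/√2|011⟩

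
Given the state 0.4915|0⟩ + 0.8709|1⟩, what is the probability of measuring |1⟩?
0.7585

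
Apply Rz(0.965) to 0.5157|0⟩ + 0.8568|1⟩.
(0.4568 - 0.2393i)|0⟩ + (0.759 + 0.3976i)|1⟩

Rz(0.965) = [[e^(−iθ/2), 0], [0, e^(iθ/2)]] with e^(±iθ/2) = cos(θ/2) ± i·sin(θ/2); θ = 0.965, cos(θ/2) ≈ 0.885838, sin(θ/2) ≈ 0.463995.
With a = amp(|0⟩) = 0.5157 and b = amp(|1⟩) = 0.8568:
new amp(|0⟩) = (0.885838 - 0.463995i)·a = (0.4568 - 0.2393i)
new amp(|1⟩) = (0.885838 + 0.463995i)·b = (0.759 + 0.3976i)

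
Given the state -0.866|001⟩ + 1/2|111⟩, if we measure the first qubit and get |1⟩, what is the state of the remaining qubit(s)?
|11⟩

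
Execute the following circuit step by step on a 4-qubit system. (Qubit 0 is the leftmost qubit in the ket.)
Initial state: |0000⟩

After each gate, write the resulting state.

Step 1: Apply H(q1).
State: 1/√2|0000⟩ + 1/√2|0100⟩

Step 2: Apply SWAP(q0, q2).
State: 1/√2|0000⟩ + 1/√2|0100⟩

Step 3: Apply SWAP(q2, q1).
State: 1/√2|0000⟩ + 1/√2|0010⟩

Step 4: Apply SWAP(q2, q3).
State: 1/√2|0000⟩ + 1/√2|0001⟩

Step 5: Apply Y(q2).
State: (1/√2)i|0010⟩ + (1/√2)i|0011⟩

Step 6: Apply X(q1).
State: (1/√2)i|0110⟩ + (1/√2)i|0111⟩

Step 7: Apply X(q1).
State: (1/√2)i|0010⟩ + (1/√2)i|0011⟩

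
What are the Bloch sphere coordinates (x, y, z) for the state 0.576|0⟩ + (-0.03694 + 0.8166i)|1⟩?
(-0.04255, 0.9407, -0.3364)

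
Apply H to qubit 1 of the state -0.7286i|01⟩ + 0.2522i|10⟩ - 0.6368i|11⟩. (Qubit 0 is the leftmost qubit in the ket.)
-0.5152i|00⟩ + 0.5152i|01⟩ - 0.272i|10⟩ + 0.6286i|11⟩

H on qubit 1 mixes each pair of kets that differ only in qubit 1: amplitudes (a, b) of (|…0…⟩, |…1…⟩) become ((a + b)/√2, (a − b)/√2). Kets absent from the input have amplitude 0.
(|00⟩, |01⟩): (a, b) = (0, -0.7286i) → (-0.5152i, 0.5152i)
(|10⟩, |11⟩): (a, b) = (0.2522i, -0.6368i) → (-0.272i, 0.6286i)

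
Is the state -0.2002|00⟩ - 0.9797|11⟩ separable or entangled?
Entangled

Writing the state as a|00⟩ + b|01⟩ + c|10⟩ + d|11⟩, it is a product state iff ad − bc = 0.
Here (a, b, c, d) = (-0.2002, 0, 0, -0.9797): ad − bc = (-0.2002)(-0.9797) − (0)(0) = 0.1961 ≠ 0, so the state is entangled.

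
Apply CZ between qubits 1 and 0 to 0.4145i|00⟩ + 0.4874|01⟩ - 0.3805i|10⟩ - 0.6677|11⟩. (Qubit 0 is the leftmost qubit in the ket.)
0.4145i|00⟩ + 0.4874|01⟩ - 0.3805i|10⟩ + 0.6677|11⟩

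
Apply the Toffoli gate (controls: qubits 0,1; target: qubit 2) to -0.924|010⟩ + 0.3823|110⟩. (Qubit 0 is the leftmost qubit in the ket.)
-0.924|010⟩ + 0.3823|111⟩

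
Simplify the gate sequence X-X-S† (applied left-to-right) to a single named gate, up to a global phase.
S†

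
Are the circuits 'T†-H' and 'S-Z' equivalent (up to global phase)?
No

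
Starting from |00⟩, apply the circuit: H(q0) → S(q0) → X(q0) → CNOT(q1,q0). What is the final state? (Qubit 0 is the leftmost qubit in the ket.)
(1/√2)i|00⟩ + 1/√2|10⟩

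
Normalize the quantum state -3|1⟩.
-|1⟩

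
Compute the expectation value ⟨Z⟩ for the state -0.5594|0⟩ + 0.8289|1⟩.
-0.3741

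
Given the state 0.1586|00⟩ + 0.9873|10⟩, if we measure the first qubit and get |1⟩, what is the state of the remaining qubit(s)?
|0⟩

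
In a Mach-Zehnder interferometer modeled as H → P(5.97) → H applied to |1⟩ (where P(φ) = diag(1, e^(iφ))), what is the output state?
(0.02432 + 0.154i)|0⟩ + (0.9757 - 0.154i)|1⟩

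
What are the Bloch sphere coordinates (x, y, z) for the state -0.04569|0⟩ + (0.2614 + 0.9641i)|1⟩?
(-0.02389, -0.0881, -0.9957)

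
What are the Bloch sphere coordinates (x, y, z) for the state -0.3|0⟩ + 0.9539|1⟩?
(-0.5723, 0, -0.8199)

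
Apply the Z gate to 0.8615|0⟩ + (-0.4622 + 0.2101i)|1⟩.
0.8615|0⟩ + (0.4622 - 0.2101i)|1⟩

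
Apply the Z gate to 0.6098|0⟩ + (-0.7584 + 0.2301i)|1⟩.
0.6098|0⟩ + (0.7584 - 0.2301i)|1⟩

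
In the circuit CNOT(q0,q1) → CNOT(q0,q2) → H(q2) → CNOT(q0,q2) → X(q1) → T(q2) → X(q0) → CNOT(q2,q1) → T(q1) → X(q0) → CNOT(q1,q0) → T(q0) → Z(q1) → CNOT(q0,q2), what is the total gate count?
14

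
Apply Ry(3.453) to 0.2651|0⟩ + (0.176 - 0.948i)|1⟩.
(-0.215 + 0.9365i)|0⟩ + (0.2346 + 0.147i)|1⟩

Ry(3.453) = [[cos(θ/2), −sin(θ/2)], [sin(θ/2), cos(θ/2)]]; θ = 3.453, cos(θ/2) ≈ -0.155075, sin(θ/2) ≈ 0.987903.
With a = amp(|0⟩) = 0.2651 and b = amp(|1⟩) = (0.176 - 0.948i):
new amp(|0⟩) = (-0.155075)·a + (-0.987903)·b = (-0.215 + 0.9365i)
new amp(|1⟩) = (0.987903)·a + (-0.155075)·b = (0.2346 + 0.147i)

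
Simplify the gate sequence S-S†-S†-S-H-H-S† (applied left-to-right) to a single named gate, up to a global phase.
S†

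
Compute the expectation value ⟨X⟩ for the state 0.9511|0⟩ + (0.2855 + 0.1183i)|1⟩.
0.5431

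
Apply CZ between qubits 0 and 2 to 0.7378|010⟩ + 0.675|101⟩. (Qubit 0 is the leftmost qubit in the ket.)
0.7378|010⟩ - 0.675|101⟩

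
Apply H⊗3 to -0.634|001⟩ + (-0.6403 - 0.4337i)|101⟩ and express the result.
(-0.4505 - 0.1533i)|000⟩ + (0.4505 + 0.1533i)|001⟩ + (-0.4505 - 0.1533i)|010⟩ + (0.4505 + 0.1533i)|011⟩ + (0.002227 + 0.1533i)|100⟩ + (-0.002227 - 0.1533i)|101⟩ + (0.002227 + 0.1533i)|110⟩ + (-0.002227 - 0.1533i)|111⟩

H⊗3 gives amp(|y⟩) = (1/2√2) Σ_x (−1)^(x·y) amp(|x⟩), where x·y is the number of positions in which both x and y have a 1.
|000⟩: (-0.634 + (-0.6403 - 0.4337i))/(2√2) = (-0.4505 - 0.1533i)
|001⟩: (0.634 - (-0.6403 - 0.4337i))/(2√2) = (0.4505 + 0.1533i)
|010⟩: (-0.634 + (-0.6403 - 0.4337i))/(2√2) = (-0.4505 - 0.1533i)
|011⟩: (0.634 - (-0.6403 - 0.4337i))/(2√2) = (0.4505 + 0.1533i)
|100⟩: (-0.634 - (-0.6403 - 0.4337i))/(2√2) = (0.002227 + 0.1533i)
|101⟩: (0.634 + (-0.6403 - 0.4337i))/(2√2) = (-0.002227 - 0.1533i)
|110⟩: (-0.634 - (-0.6403 - 0.4337i))/(2√2) = (0.002227 + 0.1533i)
|111⟩: (0.634 + (-0.6403 - 0.4337i))/(2√2) = (-0.002227 - 0.1533i)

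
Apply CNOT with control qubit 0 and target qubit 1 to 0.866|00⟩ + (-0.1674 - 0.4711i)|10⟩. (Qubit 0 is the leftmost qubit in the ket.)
0.866|00⟩ + (-0.1674 - 0.4711i)|11⟩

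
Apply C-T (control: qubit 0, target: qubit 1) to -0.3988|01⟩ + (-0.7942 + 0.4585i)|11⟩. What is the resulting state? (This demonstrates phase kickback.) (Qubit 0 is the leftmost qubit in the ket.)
-0.3988|01⟩ + (-0.8858 - 0.2374i)|11⟩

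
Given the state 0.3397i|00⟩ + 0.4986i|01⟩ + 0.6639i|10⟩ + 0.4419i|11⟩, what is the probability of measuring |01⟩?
0.2486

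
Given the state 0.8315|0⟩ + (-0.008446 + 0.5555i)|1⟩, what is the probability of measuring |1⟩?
0.3087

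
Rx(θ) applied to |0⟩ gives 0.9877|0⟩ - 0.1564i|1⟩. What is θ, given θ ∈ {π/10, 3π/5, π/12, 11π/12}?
π/10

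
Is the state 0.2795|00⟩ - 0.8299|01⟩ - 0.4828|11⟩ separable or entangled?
Entangled

Writing the state as a|00⟩ + b|01⟩ + c|10⟩ + d|11⟩, it is a product state iff ad − bc = 0.
Here (a, b, c, d) = (0.2795, -0.8299, 0, -0.4828): ad − bc = (0.2795)(-0.4828) − (-0.8299)(0) = -0.1349 ≠ 0, so the state is entangled.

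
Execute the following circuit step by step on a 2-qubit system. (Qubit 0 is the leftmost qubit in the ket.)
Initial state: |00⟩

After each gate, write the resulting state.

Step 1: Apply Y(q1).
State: i|01⟩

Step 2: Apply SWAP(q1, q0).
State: i|10⟩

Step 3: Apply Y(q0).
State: |00⟩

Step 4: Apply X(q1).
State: |01⟩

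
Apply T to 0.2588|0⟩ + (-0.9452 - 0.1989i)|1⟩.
0.2588|0⟩ + (-0.5277 - 0.809i)|1⟩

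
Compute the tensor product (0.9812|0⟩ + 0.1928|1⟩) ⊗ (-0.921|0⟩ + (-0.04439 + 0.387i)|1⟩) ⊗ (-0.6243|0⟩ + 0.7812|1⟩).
0.5642|000⟩ - 0.706|001⟩ + (0.02719 - 0.2371i)|010⟩ + (-0.03403 + 0.2966i)|011⟩ + 0.1109|100⟩ - 0.1387|101⟩ + (0.005343 - 0.04658i)|110⟩ + (-0.006686 + 0.05829i)|111⟩

amp(|b₁b₂…⟩) = product of the factor amplitudes for bits b₁, b₂, …; only kets whose every factor amplitude is nonzero survive.
|000⟩: (0.9812)(-0.921)(-0.6243) = 0.5642
|001⟩: (0.9812)(-0.921)(0.7812) = -0.706
|010⟩: (0.9812)(-0.04439 + 0.387i)(-0.6243) = (0.02719 - 0.2371i)
|011⟩: (0.9812)(-0.04439 + 0.387i)(0.7812) = (-0.03403 + 0.2966i)
|100⟩: (0.1928)(-0.921)(-0.6243) = 0.1109
|101⟩: (0.1928)(-0.921)(0.7812) = -0.1387
|110⟩: (0.1928)(-0.04439 + 0.387i)(-0.6243) = (0.005343 - 0.04658i)
|111⟩: (0.1928)(-0.04439 + 0.387i)(0.7812) = (-0.006686 + 0.05829i)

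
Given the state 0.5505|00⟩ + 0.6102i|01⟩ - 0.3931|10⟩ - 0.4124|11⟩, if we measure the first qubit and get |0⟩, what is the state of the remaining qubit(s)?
0.6699|0⟩ + 0.7425i|1⟩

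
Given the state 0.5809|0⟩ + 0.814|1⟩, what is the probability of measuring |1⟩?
0.6626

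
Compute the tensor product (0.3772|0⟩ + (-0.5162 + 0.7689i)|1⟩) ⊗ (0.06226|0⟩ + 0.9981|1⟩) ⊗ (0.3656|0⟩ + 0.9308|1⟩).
0.008586|000⟩ + 0.02186|001⟩ + 0.1376|010⟩ + 0.3504|011⟩ + (-0.01175 + 0.0175i)|100⟩ + (-0.02991 + 0.04456i)|101⟩ + (-0.1884 + 0.2806i)|110⟩ + (-0.4796 + 0.7143i)|111⟩

amp(|b₁b₂…⟩) = product of the factor amplitudes for bits b₁, b₂, …; only kets whose every factor amplitude is nonzero survive.
|000⟩: (0.3772)(0.06226)(0.3656) = 0.008586
|001⟩: (0.3772)(0.06226)(0.9308) = 0.02186
|010⟩: (0.3772)(0.9981)(0.3656) = 0.1376
|011⟩: (0.3772)(0.9981)(0.9308) = 0.3504
|100⟩: (-0.5162 + 0.7689i)(0.06226)(0.3656) = (-0.01175 + 0.0175i)
|101⟩: (-0.5162 + 0.7689i)(0.06226)(0.9308) = (-0.02991 + 0.04456i)
|110⟩: (-0.5162 + 0.7689i)(0.9981)(0.3656) = (-0.1884 + 0.2806i)
|111⟩: (-0.5162 + 0.7689i)(0.9981)(0.9308) = (-0.4796 + 0.7143i)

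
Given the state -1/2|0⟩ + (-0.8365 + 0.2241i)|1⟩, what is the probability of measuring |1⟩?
0.75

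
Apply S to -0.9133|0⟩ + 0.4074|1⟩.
-0.9133|0⟩ + 0.4074i|1⟩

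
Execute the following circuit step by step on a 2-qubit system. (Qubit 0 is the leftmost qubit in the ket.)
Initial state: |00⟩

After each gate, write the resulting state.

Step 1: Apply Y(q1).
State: i|01⟩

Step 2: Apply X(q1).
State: i|00⟩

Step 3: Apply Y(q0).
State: -|10⟩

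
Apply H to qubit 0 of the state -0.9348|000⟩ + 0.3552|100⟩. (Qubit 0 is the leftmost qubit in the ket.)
-0.4098|000⟩ - 0.9122|100⟩

H on qubit 0 mixes each pair of kets that differ only in qubit 0: amplitudes (a, b) of (|…0…⟩, |…1…⟩) become ((a + b)/√2, (a − b)/√2). Kets absent from the input have amplitude 0.
(|000⟩, |100⟩): (a, b) = (-0.9348, 0.3552) → (-0.4098, -0.9122)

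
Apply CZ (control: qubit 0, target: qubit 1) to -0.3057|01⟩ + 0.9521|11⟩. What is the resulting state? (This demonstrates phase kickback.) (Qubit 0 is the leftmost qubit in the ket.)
-0.3057|01⟩ - 0.9521|11⟩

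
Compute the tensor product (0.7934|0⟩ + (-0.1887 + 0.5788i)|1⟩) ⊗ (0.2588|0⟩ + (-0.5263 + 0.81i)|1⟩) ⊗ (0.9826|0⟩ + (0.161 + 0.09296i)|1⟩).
0.2018|000⟩ + (0.03306 + 0.01909i)|001⟩ + (-0.4103 + 0.6315i)|010⟩ + (-0.127 + 0.06465i)|011⟩ + (-0.04799 + 0.1472i)|100⟩ + (-0.02179 + 0.01958i)|101⟩ + (-0.3631 - 0.4495i)|110⟩ + (-0.01697 - 0.108i)|111⟩

amp(|b₁b₂…⟩) = product of the factor amplitudes for bits b₁, b₂, …; only kets whose every factor amplitude is nonzero survive.
|000⟩: (0.7934)(0.2588)(0.9826) = 0.2018
|001⟩: (0.7934)(0.2588)(0.161 + 0.09296i) = (0.03306 + 0.01909i)
|010⟩: (0.7934)(-0.5263 + 0.81i)(0.9826) = (-0.4103 + 0.6315i)
|011⟩: (0.7934)(-0.5263 + 0.81i)(0.161 + 0.09296i) = (-0.127 + 0.06465i)
|100⟩: (-0.1887 + 0.5788i)(0.2588)(0.9826) = (-0.04799 + 0.1472i)
|101⟩: (-0.1887 + 0.5788i)(0.2588)(0.161 + 0.09296i) = (-0.02179 + 0.01958i)
|110⟩: (-0.1887 + 0.5788i)(-0.5263 + 0.81i)(0.9826) = (-0.3631 - 0.4495i)
|111⟩: (-0.1887 + 0.5788i)(-0.5263 + 0.81i)(0.161 + 0.09296i) = (-0.01697 - 0.108i)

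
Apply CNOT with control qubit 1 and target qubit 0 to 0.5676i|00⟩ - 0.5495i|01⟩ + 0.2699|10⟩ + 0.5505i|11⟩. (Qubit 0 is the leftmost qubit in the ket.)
0.5676i|00⟩ + 0.5505i|01⟩ + 0.2699|10⟩ - 0.5495i|11⟩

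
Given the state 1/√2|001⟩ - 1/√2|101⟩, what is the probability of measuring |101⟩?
1/2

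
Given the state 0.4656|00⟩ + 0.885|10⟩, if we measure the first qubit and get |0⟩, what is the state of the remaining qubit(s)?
|0⟩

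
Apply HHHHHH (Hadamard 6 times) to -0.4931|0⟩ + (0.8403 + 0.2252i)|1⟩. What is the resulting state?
-0.4931|0⟩ + (0.8403 + 0.2252i)|1⟩

H² = I, so an even number of Hadamards cancels: H^6 = I and the state is unchanged.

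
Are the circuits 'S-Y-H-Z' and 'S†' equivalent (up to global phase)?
No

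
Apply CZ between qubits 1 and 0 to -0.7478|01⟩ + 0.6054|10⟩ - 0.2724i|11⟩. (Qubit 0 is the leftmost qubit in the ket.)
-0.7478|01⟩ + 0.6054|10⟩ + 0.2724i|11⟩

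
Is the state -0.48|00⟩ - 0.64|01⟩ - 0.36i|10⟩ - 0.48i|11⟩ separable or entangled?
Separable

Writing the state as a|00⟩ + b|01⟩ + c|10⟩ + d|11⟩, it is a product state iff ad − bc = 0.
Here (a, b, c, d) = (-0.48, -0.64, -0.36i, -0.48i): ad − bc = (-0.48)(-0.48i) − (-0.64)(-0.36i) = 0, so the state is separable.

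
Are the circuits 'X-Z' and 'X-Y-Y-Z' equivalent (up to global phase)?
Yes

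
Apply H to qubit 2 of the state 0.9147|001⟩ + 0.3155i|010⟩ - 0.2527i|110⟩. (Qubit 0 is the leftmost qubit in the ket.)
0.6468|000⟩ - 0.6468|001⟩ + 0.2231i|010⟩ + 0.2231i|011⟩ - 0.1787i|110⟩ - 0.1787i|111⟩

H on qubit 2 mixes each pair of kets that differ only in qubit 2: amplitudes (a, b) of (|…0…⟩, |…1…⟩) become ((a + b)/√2, (a − b)/√2). Kets absent from the input have amplitude 0.
(|000⟩, |001⟩): (a, b) = (0, 0.9147) → (0.6468, -0.6468)
(|010⟩, |011⟩): (a, b) = (0.3155i, 0) → (0.2231i, 0.2231i)
(|110⟩, |111⟩): (a, b) = (-0.2527i, 0) → (-0.1787i, -0.1787i)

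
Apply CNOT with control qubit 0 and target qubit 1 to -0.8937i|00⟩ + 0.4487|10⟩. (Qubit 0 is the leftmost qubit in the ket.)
-0.8937i|00⟩ + 0.4487|11⟩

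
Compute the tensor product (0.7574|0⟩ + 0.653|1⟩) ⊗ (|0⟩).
0.7574|00⟩ + 0.653|10⟩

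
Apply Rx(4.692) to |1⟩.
-0.7143i|0⟩ - 0.6999|1⟩

Rx(4.692) = [[cos(θ/2), −i·sin(θ/2)], [−i·sin(θ/2), cos(θ/2)]]; θ = 4.692, cos(θ/2) ≈ -0.699862, sin(θ/2) ≈ 0.714279.
With a = amp(|0⟩) = 0 and b = amp(|1⟩) = 1:
new amp(|0⟩) = (-0.699862)·a + (-0.714279i)·b = -0.7143i
new amp(|1⟩) = (-0.714279i)·a + (-0.699862)·b = -0.6999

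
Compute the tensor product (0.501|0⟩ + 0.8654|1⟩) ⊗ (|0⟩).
0.501|00⟩ + 0.8654|10⟩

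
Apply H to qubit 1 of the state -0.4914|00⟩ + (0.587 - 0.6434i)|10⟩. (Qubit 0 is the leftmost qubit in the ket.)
-0.3475|00⟩ - 0.3475|01⟩ + (0.4151 - 0.455i)|10⟩ + (0.4151 - 0.455i)|11⟩

H on qubit 1 mixes each pair of kets that differ only in qubit 1: amplitudes (a, b) of (|…0…⟩, |…1…⟩) become ((a + b)/√2, (a − b)/√2). Kets absent from the input have amplitude 0.
(|00⟩, |01⟩): (a, b) = (-0.4914, 0) → (-0.3475, -0.3475)
(|10⟩, |11⟩): (a, b) = ((0.587 - 0.6434i), 0) → ((0.4151 - 0.455i), (0.4151 - 0.455i))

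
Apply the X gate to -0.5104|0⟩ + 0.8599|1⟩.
0.8599|0⟩ - 0.5104|1⟩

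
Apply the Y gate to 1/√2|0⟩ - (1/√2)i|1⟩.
-1/√2|0⟩ + (1/√2)i|1⟩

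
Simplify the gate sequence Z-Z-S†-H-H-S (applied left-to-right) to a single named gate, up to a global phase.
I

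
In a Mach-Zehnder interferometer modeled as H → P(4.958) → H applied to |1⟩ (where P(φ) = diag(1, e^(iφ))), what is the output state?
(0.3784 + 0.485i)|0⟩ + (0.6216 - 0.485i)|1⟩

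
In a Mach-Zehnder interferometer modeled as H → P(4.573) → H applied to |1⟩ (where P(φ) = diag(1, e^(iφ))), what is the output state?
(0.5695 + 0.4952i)|0⟩ + (0.4305 - 0.4952i)|1⟩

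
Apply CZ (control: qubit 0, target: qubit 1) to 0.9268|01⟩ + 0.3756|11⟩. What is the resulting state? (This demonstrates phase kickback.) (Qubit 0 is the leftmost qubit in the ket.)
0.9268|01⟩ - 0.3756|11⟩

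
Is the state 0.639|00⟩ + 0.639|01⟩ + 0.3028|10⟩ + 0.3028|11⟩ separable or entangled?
Separable

Writing the state as a|00⟩ + b|01⟩ + c|10⟩ + d|11⟩, it is a product state iff ad − bc = 0.
Here (a, b, c, d) = (0.639, 0.639, 0.3028, 0.3028): ad − bc = (0.639)(0.3028) − (0.639)(0.3028) = 0, so the state is separable.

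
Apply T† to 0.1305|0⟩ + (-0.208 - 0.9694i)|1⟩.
0.1305|0⟩ + (-0.8325 - 0.5384i)|1⟩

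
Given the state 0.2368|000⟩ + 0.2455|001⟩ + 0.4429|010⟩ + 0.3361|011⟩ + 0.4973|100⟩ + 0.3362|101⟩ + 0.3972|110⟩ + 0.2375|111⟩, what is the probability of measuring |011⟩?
0.113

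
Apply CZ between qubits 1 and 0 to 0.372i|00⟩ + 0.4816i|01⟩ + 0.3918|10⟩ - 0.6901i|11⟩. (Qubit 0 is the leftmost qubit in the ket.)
0.372i|00⟩ + 0.4816i|01⟩ + 0.3918|10⟩ + 0.6901i|11⟩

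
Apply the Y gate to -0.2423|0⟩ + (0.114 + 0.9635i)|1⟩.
(0.9635 - 0.114i)|0⟩ - 0.2423i|1⟩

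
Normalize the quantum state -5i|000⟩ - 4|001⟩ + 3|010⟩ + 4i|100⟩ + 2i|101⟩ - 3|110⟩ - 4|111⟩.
-0.513i|000⟩ - 0.4104|001⟩ + 0.3078|010⟩ + 0.4104i|100⟩ + 0.2052i|101⟩ - 0.3078|110⟩ - 0.4104|111⟩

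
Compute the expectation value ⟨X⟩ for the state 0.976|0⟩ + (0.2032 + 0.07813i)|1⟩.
0.3966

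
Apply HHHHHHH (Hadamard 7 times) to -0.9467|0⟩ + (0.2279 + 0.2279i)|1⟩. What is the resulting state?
(-0.5083 + 0.1611i)|0⟩ + (-0.8306 - 0.1611i)|1⟩

H² = I, so H^7 = H: a single Hadamard. With (a, b) = (-0.9467, (0.2279 + 0.2279i)), H gives ((a + b)/√2, (a − b)/√2) = ((-0.5083 + 0.1611i), (-0.8306 - 0.1611i)).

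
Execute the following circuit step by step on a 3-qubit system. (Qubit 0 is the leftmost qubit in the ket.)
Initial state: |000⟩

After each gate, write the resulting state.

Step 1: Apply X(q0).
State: |100⟩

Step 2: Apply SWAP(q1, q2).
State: |100⟩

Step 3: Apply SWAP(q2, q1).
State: |100⟩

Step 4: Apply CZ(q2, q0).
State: |100⟩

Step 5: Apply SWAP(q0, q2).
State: |001⟩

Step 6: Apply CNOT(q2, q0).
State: |101⟩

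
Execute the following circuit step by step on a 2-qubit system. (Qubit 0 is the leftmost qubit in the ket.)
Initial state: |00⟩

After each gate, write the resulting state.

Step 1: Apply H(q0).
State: 1/√2|00⟩ + 1/√2|10⟩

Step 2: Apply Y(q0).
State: -(1/√2)i|00⟩ + (1/√2)i|10⟩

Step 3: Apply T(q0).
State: -(1/√2)i|00⟩ + (-1/2 + (1/2)i)|10⟩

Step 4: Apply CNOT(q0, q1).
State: -(1/√2)i|00⟩ + (-1/2 + (1/2)i)|11⟩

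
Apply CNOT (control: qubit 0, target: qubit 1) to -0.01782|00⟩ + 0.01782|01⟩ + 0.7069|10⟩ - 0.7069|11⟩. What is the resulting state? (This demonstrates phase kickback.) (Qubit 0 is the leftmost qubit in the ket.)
-0.01782|00⟩ + 0.01782|01⟩ - 0.7069|10⟩ + 0.7069|11⟩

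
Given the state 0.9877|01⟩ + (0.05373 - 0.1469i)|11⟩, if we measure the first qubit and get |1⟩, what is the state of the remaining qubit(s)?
(0.3435 - 0.9392i)|1⟩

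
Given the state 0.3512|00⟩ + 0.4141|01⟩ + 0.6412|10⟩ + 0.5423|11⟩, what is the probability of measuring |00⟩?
0.1233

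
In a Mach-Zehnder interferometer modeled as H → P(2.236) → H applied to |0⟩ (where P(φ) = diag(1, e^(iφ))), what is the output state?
(0.1914 + 0.3934i)|0⟩ + (0.8086 - 0.3934i)|1⟩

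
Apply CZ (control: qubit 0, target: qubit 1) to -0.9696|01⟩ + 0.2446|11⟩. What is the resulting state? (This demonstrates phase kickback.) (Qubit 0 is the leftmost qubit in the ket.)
-0.9696|01⟩ - 0.2446|11⟩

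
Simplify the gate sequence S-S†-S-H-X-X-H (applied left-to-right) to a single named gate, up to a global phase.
S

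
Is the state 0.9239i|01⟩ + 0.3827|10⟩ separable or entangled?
Entangled

Writing the state as a|00⟩ + b|01⟩ + c|10⟩ + d|11⟩, it is a product state iff ad − bc = 0.
Here (a, b, c, d) = (0, 0.9239i, 0.3827, 0): ad − bc = (0)(0) − (0.9239i)(0.3827) = -0.3536i ≠ 0, so the state is entangled.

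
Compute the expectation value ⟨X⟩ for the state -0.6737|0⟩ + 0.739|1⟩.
-0.9957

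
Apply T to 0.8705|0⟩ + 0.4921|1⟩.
0.8705|0⟩ + (0.348 + 0.348i)|1⟩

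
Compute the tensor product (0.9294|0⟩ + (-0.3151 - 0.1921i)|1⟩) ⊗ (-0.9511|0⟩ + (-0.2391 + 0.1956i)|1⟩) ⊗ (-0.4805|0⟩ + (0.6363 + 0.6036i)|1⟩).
0.4247|000⟩ + (-0.5625 - 0.5336i)|001⟩ + (0.1068 - 0.08735i)|010⟩ + (-0.2511 - 0.01846i)|011⟩ + (-0.144 - 0.08779i)|100⟩ + (0.08041 + 0.2971i)|101⟩ + (-0.05426 + 0.007545i)|110⟩ + (0.08133 + 0.05816i)|111⟩

amp(|b₁b₂…⟩) = product of the factor amplitudes for bits b₁, b₂, …; only kets whose every factor amplitude is nonzero survive.
|000⟩: (0.9294)(-0.9511)(-0.4805) = 0.4247
|001⟩: (0.9294)(-0.9511)(0.6363 + 0.6036i) = (-0.5625 - 0.5336i)
|010⟩: (0.9294)(-0.2391 + 0.1956i)(-0.4805) = (0.1068 - 0.08735i)
|011⟩: (0.9294)(-0.2391 + 0.1956i)(0.6363 + 0.6036i) = (-0.2511 - 0.01846i)
|100⟩: (-0.3151 - 0.1921i)(-0.9511)(-0.4805) = (-0.144 - 0.08779i)
|101⟩: (-0.3151 - 0.1921i)(-0.9511)(0.6363 + 0.6036i) = (0.08041 + 0.2971i)
|110⟩: (-0.3151 - 0.1921i)(-0.2391 + 0.1956i)(-0.4805) = (-0.05426 + 0.007545i)
|111⟩: (-0.3151 - 0.1921i)(-0.2391 + 0.1956i)(0.6363 + 0.6036i) = (0.08133 + 0.05816i)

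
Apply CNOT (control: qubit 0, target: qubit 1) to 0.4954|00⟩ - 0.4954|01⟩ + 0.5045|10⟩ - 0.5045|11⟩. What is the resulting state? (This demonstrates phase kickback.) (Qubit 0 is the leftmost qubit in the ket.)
0.4954|00⟩ - 0.4954|01⟩ - 0.5045|10⟩ + 0.5045|11⟩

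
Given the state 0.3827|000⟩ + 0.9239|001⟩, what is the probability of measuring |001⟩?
0.8536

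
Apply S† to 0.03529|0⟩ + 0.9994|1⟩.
0.03529|0⟩ - 0.9994i|1⟩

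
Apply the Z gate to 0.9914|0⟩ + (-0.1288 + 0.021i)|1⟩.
0.9914|0⟩ + (0.1288 - 0.021i)|1⟩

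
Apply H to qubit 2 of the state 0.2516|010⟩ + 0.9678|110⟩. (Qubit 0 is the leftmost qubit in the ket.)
0.1779|010⟩ + 0.1779|011⟩ + 0.6843|110⟩ + 0.6843|111⟩

H on qubit 2 mixes each pair of kets that differ only in qubit 2: amplitudes (a, b) of (|…0…⟩, |…1…⟩) become ((a + b)/√2, (a − b)/√2). Kets absent from the input have amplitude 0.
(|010⟩, |011⟩): (a, b) = (0.2516, 0) → (0.1779, 0.1779)
(|110⟩, |111⟩): (a, b) = (0.9678, 0) → (0.6843, 0.6843)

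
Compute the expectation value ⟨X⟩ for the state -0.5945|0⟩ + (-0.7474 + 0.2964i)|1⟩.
0.8887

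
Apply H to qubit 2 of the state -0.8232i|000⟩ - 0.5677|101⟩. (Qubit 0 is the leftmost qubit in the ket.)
-0.5821i|000⟩ - 0.5821i|001⟩ - 0.4014|100⟩ + 0.4014|101⟩

H on qubit 2 mixes each pair of kets that differ only in qubit 2: amplitudes (a, b) of (|…0…⟩, |…1…⟩) become ((a + b)/√2, (a − b)/√2). Kets absent from the input have amplitude 0.
(|000⟩, |001⟩): (a, b) = (-0.8232i, 0) → (-0.5821i, -0.5821i)
(|100⟩, |101⟩): (a, b) = (0, -0.5677) → (-0.4014, 0.4014)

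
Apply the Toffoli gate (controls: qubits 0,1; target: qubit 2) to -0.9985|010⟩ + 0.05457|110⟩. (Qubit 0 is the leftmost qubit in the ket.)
-0.9985|010⟩ + 0.05457|111⟩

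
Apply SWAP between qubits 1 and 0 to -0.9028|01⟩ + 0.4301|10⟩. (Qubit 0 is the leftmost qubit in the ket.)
0.4301|01⟩ - 0.9028|10⟩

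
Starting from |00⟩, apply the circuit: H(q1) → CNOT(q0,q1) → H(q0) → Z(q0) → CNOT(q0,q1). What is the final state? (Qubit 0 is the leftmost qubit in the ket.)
1/2|00⟩ + 1/2|01⟩ - 1/2|10⟩ - 1/2|11⟩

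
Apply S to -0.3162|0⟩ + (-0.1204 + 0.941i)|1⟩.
-0.3162|0⟩ + (-0.941 - 0.1204i)|1⟩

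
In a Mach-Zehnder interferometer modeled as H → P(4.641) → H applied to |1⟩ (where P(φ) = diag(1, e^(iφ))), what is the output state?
(0.5357 + 0.4987i)|0⟩ + (0.4643 - 0.4987i)|1⟩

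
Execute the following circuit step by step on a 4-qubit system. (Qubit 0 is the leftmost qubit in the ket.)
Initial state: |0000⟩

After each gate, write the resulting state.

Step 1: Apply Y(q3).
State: i|0001⟩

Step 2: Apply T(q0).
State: i|0001⟩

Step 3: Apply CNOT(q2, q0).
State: i|0001⟩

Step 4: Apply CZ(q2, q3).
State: i|0001⟩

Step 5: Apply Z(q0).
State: i|0001⟩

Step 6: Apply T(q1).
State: i|0001⟩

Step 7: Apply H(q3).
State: (1/√2)i|0000⟩ - (1/√2)i|0001⟩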